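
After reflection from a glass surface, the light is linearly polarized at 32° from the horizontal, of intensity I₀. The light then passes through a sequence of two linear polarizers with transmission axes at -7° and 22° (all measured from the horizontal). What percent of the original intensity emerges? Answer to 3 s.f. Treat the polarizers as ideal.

I₁ = I₀ cos²(-7° − 32°) = I₀ cos²(39°) = 0.604 I₀.
I₂ = I₁ cos²(22° + 7°) = 0.604 I₀ · cos²(29°) = 0.462 I₀.
That is 46.2% of the incident intensity.

≈ 46.2%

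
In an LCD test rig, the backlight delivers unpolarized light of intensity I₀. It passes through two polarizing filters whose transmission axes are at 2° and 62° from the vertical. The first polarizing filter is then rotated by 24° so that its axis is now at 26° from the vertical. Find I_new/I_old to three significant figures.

I_new/I_old ≈ 2.62

Before rotation:
Unpolarized light through the first polarizer → I₁ = ½ I₀, now polarized at 2°.
I₂ = I₁ cos²(62° − 2°) = 0.5 I₀ · cos²(60°) = 0.125 I₀.
After rotation:
Unpolarized light through the first polarizer → I₁ = ½ I₀, now polarized at 26°.
I₂ = I₁ cos²(62° − 26°) = 0.5 I₀ · cos²(36°) = 0.3273 I₀.
Ratio = 0.3273 / 0.125 = 2.618.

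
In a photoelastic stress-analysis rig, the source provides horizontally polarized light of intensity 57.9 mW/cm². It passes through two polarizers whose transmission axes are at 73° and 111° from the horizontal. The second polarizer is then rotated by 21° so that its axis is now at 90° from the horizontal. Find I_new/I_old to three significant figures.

I_new/I_old ≈ 1.47

Before rotation:
I₁ = I₀ cos²(73° − 0°) = I₀ cos²(73°) = 0.08548 I₀.
I₂ = I₁ cos²(111° − 73°) = 0.08548 I₀ · cos²(38°) = 0.05308 I₀.
After rotation:
I₁ = I₀ cos²(73° − 0°) = I₀ cos²(73°) = 0.08548 I₀.
I₂ = I₁ cos²(90° − 73°) = 0.08548 I₀ · cos²(17°) = 0.07817 I₀.
Ratio = 0.07817 / 0.05308 = 1.473.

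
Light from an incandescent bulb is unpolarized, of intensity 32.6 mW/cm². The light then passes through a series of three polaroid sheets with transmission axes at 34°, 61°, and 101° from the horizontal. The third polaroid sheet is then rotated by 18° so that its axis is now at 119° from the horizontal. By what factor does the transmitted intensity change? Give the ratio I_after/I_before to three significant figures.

I_new/I_old ≈ 0.479

Before rotation:
Unpolarized light through the first polarizer → I₁ = ½ I₀, now polarized at 34°.
I₂ = I₁ cos²(61° − 34°) = 0.5 I₀ · cos²(27°) = 0.3969 I₀.
I₃ = I₂ cos²(101° − 61°) = 0.3969 I₀ · cos²(40°) = 0.2329 I₀.
After rotation:
Unpolarized light through the first polarizer → I₁ = ½ I₀, now polarized at 34°.
I₂ = I₁ cos²(61° − 34°) = 0.5 I₀ · cos²(27°) = 0.3969 I₀.
I₃ = I₂ cos²(119° − 61°) = 0.3969 I₀ · cos²(58°) = 0.1115 I₀.
Ratio = 0.1115 / 0.2329 = 0.4785.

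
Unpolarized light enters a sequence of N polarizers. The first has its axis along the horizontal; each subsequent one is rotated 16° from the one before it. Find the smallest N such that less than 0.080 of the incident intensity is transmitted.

N = 25

First polarizer halves the unpolarized light: factor 1/2.
Each further stage multiplies by cos²(16°) = 0.924.
After N polarizers: T = 0.5·0.924^(N−1). Require T < 0.080 ⇒ N−1 > ln(0.080/0.5)/ln(0.924) = 23.19, so N−1 ≥ 24 and N = 25.
Check: N=25 gives T = 0.07505 < 0.080; N=24 gives T = 0.08122.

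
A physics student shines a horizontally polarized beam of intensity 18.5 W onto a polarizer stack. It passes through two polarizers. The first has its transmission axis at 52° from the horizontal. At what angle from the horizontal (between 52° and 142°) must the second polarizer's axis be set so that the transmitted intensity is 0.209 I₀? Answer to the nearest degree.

I₁ = I₀ cos²(52° − 0°) = I₀ cos²(52°) = 0.379 I₀.
Need I₂/I₀ = 0.209, so cos²(θ − 52°) = 0.209 / 0.379 = 0.5514.
θ − 52° = arccos(√0.5514) = 42.1°, giving θ ≈ 52 + 42.1 = 94.1°.

θ ≈ 94°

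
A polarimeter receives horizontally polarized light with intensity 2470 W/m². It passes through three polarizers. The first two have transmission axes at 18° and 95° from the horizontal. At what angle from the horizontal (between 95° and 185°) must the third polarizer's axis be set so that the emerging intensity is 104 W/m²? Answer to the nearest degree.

I₁ = I₀ cos²(18° − 0°) = I₀ cos²(18°) = 0.9045 I₀.
I₂ = I₁ cos²(95° − 18°) = 0.9045 I₀ · cos²(77°) = 0.04577 I₀.
Target fraction: 104 / 2470 W/m² = 0.04211 of I₀.
Need I₃/I₀ = 0.04211, so cos²(θ − 95°) = 0.04211 / 0.04577 = 0.9199.
θ − 95° = arccos(√0.9199) = 16.4°, giving θ ≈ 95 + 16.4 = 111.4°.

θ ≈ 111°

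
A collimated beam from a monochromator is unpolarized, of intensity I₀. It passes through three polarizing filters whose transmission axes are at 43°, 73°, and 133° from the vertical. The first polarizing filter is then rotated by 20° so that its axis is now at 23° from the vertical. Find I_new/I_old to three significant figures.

Before rotation:
Unpolarized light through the first polarizer → I₁ = ½ I₀, now polarized at 43°.
I₂ = I₁ cos²(73° − 43°) = 0.5 I₀ · cos²(30°) = 0.375 I₀.
I₃ = I₂ cos²(133° − 73°) = 0.375 I₀ · cos²(60°) = 0.09375 I₀.
After rotation:
Unpolarized light through the first polarizer → I₁ = ½ I₀, now polarized at 23°.
I₂ = I₁ cos²(73° − 23°) = 0.5 I₀ · cos²(50°) = 0.2066 I₀.
I₃ = I₂ cos²(133° − 73°) = 0.2066 I₀ · cos²(60°) = 0.05165 I₀.
Ratio = 0.05165 / 0.09375 = 0.5509.

I_new/I_old ≈ 0.551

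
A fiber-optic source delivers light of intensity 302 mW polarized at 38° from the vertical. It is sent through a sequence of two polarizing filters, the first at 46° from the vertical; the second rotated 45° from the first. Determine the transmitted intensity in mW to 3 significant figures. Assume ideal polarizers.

By Malus's law, I₁ = 302 mW · cos²(8°) = 296.2 mW.
I₂ = I₁ · cos²(45°) = 296.2 · 0.5 = 148.1 mW.

I ≈ 148 mW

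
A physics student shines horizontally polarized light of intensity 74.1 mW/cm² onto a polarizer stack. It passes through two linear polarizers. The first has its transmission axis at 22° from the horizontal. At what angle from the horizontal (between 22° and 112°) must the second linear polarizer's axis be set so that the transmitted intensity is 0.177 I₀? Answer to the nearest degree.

θ ≈ 85°

I₁ = I₀ cos²(22° − 0°) = I₀ cos²(22°) = 0.8597 I₀.
Need I₂/I₀ = 0.177, so cos²(θ − 22°) = 0.177 / 0.8597 = 0.2059.
θ − 22° = arccos(√0.2059) = 63.0°, giving θ ≈ 22 + 63.0 = 85.0°.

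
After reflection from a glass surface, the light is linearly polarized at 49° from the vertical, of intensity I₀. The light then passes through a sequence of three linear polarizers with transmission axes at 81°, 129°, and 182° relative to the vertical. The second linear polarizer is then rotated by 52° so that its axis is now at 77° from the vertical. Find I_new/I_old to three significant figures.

Before rotation:
I₁ = I₀ cos²(81° − 49°) = I₀ cos²(32°) = 0.7192 I₀.
I₂ = I₁ cos²(129° − 81°) = 0.7192 I₀ · cos²(48°) = 0.322 I₀.
I₃ = I₂ cos²(182° − 129°) = 0.322 I₀ · cos²(53°) = 0.1166 I₀.
After rotation:
I₁ = I₀ cos²(81° − 49°) = I₀ cos²(32°) = 0.7192 I₀.
I₂ = I₁ cos²(77° − 81°) = 0.7192 I₀ · cos²(4°) = 0.7157 I₀.
Angle between axes 2 and 3: 75°. I₃ = 0.7157 I₀ · cos²(75°) = 0.04794 I₀.
Ratio = 0.04794 / 0.1166 = 0.4111.

I_new/I_old ≈ 0.411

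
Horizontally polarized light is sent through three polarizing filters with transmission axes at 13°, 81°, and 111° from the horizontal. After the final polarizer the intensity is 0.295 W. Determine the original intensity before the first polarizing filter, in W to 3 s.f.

I₁ = I₀ cos²(13° − 0°) = I₀ cos²(13°) = 0.9494 I₀.
I₂ = I₁ cos²(81° − 13°) = 0.9494 I₀ · cos²(68°) = 0.1332 I₀.
I₃ = I₂ cos²(111° − 81°) = 0.1332 I₀ · cos²(30°) = 0.09992 I₀.
So 0.295 W = 0.09992 I₀, giving I₀ = 0.295/0.09992 = 2.952 W.

I₀ ≈ 2.95 W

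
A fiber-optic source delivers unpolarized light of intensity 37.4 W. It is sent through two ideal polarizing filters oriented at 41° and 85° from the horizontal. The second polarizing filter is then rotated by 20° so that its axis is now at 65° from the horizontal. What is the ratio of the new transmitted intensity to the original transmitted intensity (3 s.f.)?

Before rotation:
Unpolarized light through the first polarizer → I₁ = ½ I₀, now polarized at 41°.
I₂ = I₁ cos²(85° − 41°) = 0.5 I₀ · cos²(44°) = 0.2587 I₀.
After rotation:
Unpolarized light through the first polarizer → I₁ = ½ I₀, now polarized at 41°.
I₂ = I₁ cos²(65° − 41°) = 0.5 I₀ · cos²(24°) = 0.4173 I₀.
Ratio = 0.4173 / 0.2587 = 1.613.

I_new/I_old ≈ 1.61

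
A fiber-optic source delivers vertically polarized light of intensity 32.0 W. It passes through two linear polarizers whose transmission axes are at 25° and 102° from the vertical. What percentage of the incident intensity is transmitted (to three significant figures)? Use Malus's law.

By Malus's law, I₁ = 32.0 W · cos²(25°) = 26.28 W.
I₂ = I₁ · cos²(77°) = 26.28 · 0.0506 = 1.33 W.
That is 4.156% of the incident intensity.

≈ 4.16%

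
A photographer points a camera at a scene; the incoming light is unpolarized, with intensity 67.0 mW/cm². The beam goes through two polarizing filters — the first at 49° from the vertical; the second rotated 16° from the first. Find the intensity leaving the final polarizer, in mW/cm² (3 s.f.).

I ≈ 31.0 mW/cm²

Unpolarized light through the first polarizer → I₁ = 67.0 mW/cm²/2 = 33.5 mW/cm², polarized at 49°.
I₂ = I₁ · cos²(16°) = 33.5 · 0.924 = 30.95 mW/cm².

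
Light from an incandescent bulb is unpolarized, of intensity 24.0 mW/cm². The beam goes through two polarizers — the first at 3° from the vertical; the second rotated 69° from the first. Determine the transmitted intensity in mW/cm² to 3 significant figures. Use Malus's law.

I ≈ 1.54 mW/cm²

Unpolarized light through the first polarizer → I₁ = 24.0 mW/cm²/2 = 12 mW/cm², polarized at 3°.
I₂ = I₁ · cos²(69°) = 12 · 0.1284 = 1.541 mW/cm².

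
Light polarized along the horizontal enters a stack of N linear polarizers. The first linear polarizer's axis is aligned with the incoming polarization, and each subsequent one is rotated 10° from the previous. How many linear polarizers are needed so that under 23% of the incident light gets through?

First polarizer is aligned with the polarization: full transmission.
Each further stage multiplies by cos²(10°) = 0.9698.
After N polarizers: T = 0.9698^(N−1). Require T < 0.23 ⇒ N−1 > ln(0.23)/ln(0.9698) = 48.00, so N−1 ≥ 49 and N = 50.
Check: N=50 gives T = 0.2231 < 0.23; N=49 gives T = 0.23.

N = 50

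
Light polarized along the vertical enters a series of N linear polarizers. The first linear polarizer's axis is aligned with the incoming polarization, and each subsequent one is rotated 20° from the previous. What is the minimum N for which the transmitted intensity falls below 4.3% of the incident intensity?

N = 27

First polarizer is aligned with the polarization: full transmission.
Each further stage multiplies by cos²(20°) = 0.883.
After N polarizers: T = 0.883^(N−1). Require T < 0.043 ⇒ N−1 > ln(0.043)/ln(0.883) = 25.29, so N−1 ≥ 26 and N = 27.
Check: N=27 gives T = 0.03938 < 0.043; N=26 gives T = 0.0446.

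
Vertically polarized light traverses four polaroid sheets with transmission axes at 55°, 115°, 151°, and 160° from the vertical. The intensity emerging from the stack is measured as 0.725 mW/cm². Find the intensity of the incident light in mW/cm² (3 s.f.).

I₀ ≈ 13.8 mW/cm²

By Malus's law, I₁ = I₀ cos²(55° − 0°) = I₀ cos²(55°) = 0.329 I₀.
I₂ = I₁ cos²(115° − 55°) = 0.329 I₀ · cos²(60°) = 0.08225 I₀.
I₃ = I₂ cos²(151° − 115°) = 0.08225 I₀ · cos²(36°) = 0.05383 I₀.
I₄ = I₃ cos²(160° − 151°) = 0.05383 I₀ · cos²(9°) = 0.05251 I₀.
So 0.725 mW/cm² = 0.05251 I₀, giving I₀ = 0.725/0.05251 = 13.81 mW/cm².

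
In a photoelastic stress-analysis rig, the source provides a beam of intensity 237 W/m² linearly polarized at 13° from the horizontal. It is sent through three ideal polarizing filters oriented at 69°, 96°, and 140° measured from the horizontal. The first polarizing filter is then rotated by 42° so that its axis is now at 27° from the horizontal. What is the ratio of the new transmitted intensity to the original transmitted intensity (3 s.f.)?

Before rotation:
I₁ = I₀ cos²(69° − 13°) = I₀ cos²(56°) = 0.3127 I₀.
I₂ = I₁ cos²(96° − 69°) = 0.3127 I₀ · cos²(27°) = 0.2482 I₀.
I₃ = I₂ cos²(140° − 96°) = 0.2482 I₀ · cos²(44°) = 0.1285 I₀.
After rotation:
I₁ = I₀ cos²(27° − 13°) = I₀ cos²(14°) = 0.9415 I₀.
I₂ = I₁ cos²(96° − 27°) = 0.9415 I₀ · cos²(69°) = 0.1209 I₀.
I₃ = I₂ cos²(140° − 96°) = 0.1209 I₀ · cos²(44°) = 0.06257 I₀.
Ratio = 0.06257 / 0.1285 = 0.4871.

I_new/I_old ≈ 0.487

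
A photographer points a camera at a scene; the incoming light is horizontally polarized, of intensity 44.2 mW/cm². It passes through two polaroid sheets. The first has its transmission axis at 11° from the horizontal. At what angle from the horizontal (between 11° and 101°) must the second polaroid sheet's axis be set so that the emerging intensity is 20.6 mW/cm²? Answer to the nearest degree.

θ ≈ 57°

By Malus's law, I₁ = I₀ cos²(11° − 0°) = I₀ cos²(11°) = 0.9636 I₀.
Target fraction: 20.6 / 44.2 mW/cm² = 0.4661 of I₀.
Need I₂/I₀ = 0.4661, so cos²(θ − 11°) = 0.4661 / 0.9636 = 0.4837.
θ − 11° = arccos(√0.4837) = 45.9°, giving θ ≈ 11 + 45.9 = 56.9°.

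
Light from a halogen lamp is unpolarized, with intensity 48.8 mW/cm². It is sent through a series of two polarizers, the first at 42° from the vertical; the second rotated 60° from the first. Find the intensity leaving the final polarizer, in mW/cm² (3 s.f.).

I ≈ 6.10 mW/cm²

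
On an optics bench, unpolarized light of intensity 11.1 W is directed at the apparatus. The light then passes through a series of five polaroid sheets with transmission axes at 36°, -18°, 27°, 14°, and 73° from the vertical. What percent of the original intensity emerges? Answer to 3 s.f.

Unpolarized light through the first polarizer → I₁ = 11.1 W/2 = 5.55 W, polarized at 36°.
I₂ = I₁ · cos²(54°) = 5.55 · 0.3455 = 1.917 W.
I₃ = I₂ · cos²(45°) = 1.917 · 0.5 = 0.9587 W.
I₄ = I₃ · cos²(13°) = 0.9587 · 0.9494 = 0.9102 W.
I₅ = I₄ · cos²(59°) = 0.9102 · 0.2653 = 0.2414 W.
That is 2.175% of the incident intensity.

≈ 2.18%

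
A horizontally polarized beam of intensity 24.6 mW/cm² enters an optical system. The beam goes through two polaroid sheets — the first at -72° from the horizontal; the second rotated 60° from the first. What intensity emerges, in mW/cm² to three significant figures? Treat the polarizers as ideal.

I ≈ 0.587 mW/cm²

By Malus's law, I₁ = 24.6 mW/cm² · cos²(72°) = 2.349 mW/cm².
I₂ = I₁ · cos²(60°) = 2.349 · 0.25 = 0.5873 mW/cm².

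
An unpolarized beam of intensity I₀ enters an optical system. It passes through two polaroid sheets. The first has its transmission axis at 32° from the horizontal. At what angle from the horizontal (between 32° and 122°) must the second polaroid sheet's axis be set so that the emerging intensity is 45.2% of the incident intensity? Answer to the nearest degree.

Unpolarized light through the first polarizer → I₁ = ½ I₀, now polarized at 32°.
Need I₂/I₀ = 0.452, so cos²(θ − 32°) = 0.452 / 0.5 = 0.904.
θ − 32° = arccos(√0.904) = 18.0°, giving θ ≈ 32 + 18.0 = 50.0°.

θ ≈ 50°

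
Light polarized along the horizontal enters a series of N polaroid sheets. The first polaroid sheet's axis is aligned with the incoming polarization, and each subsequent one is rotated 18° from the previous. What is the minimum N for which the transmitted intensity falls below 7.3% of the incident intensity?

First polarizer is aligned with the polarization: full transmission.
Each further stage multiplies by cos²(18°) = 0.9045.
After N polarizers: T = 0.9045^(N−1). Require T < 0.073 ⇒ N−1 > ln(0.073)/ln(0.9045) = 26.08, so N−1 ≥ 27 and N = 28.
Check: N=28 gives T = 0.06655 < 0.073; N=27 gives T = 0.07357.

N = 28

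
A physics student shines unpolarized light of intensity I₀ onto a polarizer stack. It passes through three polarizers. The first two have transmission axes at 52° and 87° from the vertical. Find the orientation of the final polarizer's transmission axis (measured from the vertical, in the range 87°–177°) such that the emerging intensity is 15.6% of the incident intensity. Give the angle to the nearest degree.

θ ≈ 134°

Unpolarized light through the first polarizer → I₁ = ½ I₀, now polarized at 52°.
I₂ = I₁ cos²(87° − 52°) = 0.5 I₀ · cos²(35°) = 0.3355 I₀.
Need I₃/I₀ = 0.156, so cos²(θ − 87°) = 0.156 / 0.3355 = 0.465.
θ − 87° = arccos(√0.465) = 47.0°, giving θ ≈ 87 + 47.0 = 134.0°.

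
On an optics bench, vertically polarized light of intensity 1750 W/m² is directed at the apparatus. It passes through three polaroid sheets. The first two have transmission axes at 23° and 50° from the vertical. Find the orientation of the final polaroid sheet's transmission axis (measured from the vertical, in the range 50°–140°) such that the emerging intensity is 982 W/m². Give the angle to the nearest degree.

I₁ = I₀ cos²(23° − 0°) = I₀ cos²(23°) = 0.8473 I₀.
I₂ = I₁ cos²(50° − 23°) = 0.8473 I₀ · cos²(27°) = 0.6727 I₀.
Target fraction: 982 / 1750 W/m² = 0.5611 of I₀.
Need I₃/I₀ = 0.5611, so cos²(θ − 50°) = 0.5611 / 0.6727 = 0.8342.
θ − 50° = arccos(√0.8342) = 24.0°, giving θ ≈ 50 + 24.0 = 74.0°.

θ ≈ 74°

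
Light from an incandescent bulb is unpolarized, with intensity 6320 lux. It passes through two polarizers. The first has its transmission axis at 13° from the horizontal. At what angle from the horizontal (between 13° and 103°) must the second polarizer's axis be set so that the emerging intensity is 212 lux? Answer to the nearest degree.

Unpolarized light through the first polarizer → I₁ = ½ I₀, now polarized at 13°.
Target fraction: 212 / 6320 lux = 0.03354 of I₀.
Need I₂/I₀ = 0.03354, so cos²(θ − 13°) = 0.03354 / 0.5 = 0.06709.
θ − 13° = arccos(√0.06709) = 75.0°, giving θ ≈ 13 + 75.0 = 88.0°.

θ ≈ 88°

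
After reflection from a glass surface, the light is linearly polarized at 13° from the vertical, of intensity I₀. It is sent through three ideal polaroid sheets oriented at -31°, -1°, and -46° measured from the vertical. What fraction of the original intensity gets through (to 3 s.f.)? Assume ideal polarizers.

≈ 0.194 I₀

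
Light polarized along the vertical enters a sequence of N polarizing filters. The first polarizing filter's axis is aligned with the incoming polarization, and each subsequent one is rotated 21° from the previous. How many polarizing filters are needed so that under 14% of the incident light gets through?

First polarizer is aligned with the polarization: full transmission.
Each further stage multiplies by cos²(21°) = 0.8716.
After N polarizers: T = 0.8716^(N−1). Require T < 0.14 ⇒ N−1 > ln(0.14)/ln(0.8716) = 14.30, so N−1 ≥ 15 and N = 16.
Check: N=16 gives T = 0.1272 < 0.14; N=15 gives T = 0.146.

N = 16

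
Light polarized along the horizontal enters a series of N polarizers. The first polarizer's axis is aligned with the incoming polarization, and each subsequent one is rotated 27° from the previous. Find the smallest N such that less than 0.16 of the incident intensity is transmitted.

N = 9

First polarizer is aligned with the polarization: full transmission.
Each further stage multiplies by cos²(27°) = 0.7939.
After N polarizers: T = 0.7939^(N−1). Require T < 0.16 ⇒ N−1 > ln(0.16)/ln(0.7939) = 7.94, so N−1 ≥ 8 and N = 9.
Check: N=9 gives T = 0.1578 < 0.16; N=8 gives T = 0.1988.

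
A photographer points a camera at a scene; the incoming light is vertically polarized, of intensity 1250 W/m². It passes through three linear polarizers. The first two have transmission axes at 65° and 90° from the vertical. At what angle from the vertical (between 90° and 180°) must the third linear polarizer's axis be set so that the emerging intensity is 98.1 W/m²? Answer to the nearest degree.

I₁ = I₀ cos²(65° − 0°) = I₀ cos²(65°) = 0.1786 I₀.
I₂ = I₁ cos²(90° − 65°) = 0.1786 I₀ · cos²(25°) = 0.1467 I₀.
Target fraction: 98.1 / 1250 W/m² = 0.07848 of I₀.
Need I₃/I₀ = 0.07848, so cos²(θ − 90°) = 0.07848 / 0.1467 = 0.5349.
θ − 90° = arccos(√0.5349) = 43.0°, giving θ ≈ 90 + 43.0 = 133.0°.

θ ≈ 133°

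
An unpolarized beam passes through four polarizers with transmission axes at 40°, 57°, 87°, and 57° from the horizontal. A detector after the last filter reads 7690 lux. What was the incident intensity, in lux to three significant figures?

Unpolarized light through the first polarizer → I₁ = ½ I₀, now polarized at 40°.
I₂ = I₁ cos²(57° − 40°) = 0.5 I₀ · cos²(17°) = 0.4573 I₀.
I₃ = I₂ cos²(87° − 57°) = 0.4573 I₀ · cos²(30°) = 0.3429 I₀.
I₄ = I₃ cos²(57° − 87°) = 0.3429 I₀ · cos²(30°) = 0.2572 I₀.
So 7690 lux = 0.2572 I₀, giving I₀ = 7690/0.2572 = 2.99e+04 lux.

I₀ ≈ 2.99e4 lux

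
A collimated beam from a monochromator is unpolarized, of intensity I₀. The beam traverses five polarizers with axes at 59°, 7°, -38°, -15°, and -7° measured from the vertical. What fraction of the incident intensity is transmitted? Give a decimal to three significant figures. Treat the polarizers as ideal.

≈ 0.0787 I₀

Unpolarized light through the first polarizer → I₁ = ½ I₀, now polarized at 59°.
I₂ = I₁ cos²(7° − 59°) = 0.5 I₀ · cos²(52°) = 0.1895 I₀.
I₃ = I₂ cos²(-38° − 7°) = 0.1895 I₀ · cos²(45°) = 0.09476 I₀.
I₄ = I₃ cos²(-15° + 38°) = 0.09476 I₀ · cos²(23°) = 0.08029 I₀.
I₅ = I₄ cos²(-7° + 15°) = 0.08029 I₀ · cos²(8°) = 0.07874 I₀.
Transmitted fraction = 0.07874.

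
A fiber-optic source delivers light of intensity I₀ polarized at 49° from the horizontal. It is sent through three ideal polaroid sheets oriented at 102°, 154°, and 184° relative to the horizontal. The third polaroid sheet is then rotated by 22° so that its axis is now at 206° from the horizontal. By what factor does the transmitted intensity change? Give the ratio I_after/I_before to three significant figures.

I_new/I_old ≈ 0.505

Before rotation:
I₁ = I₀ cos²(102° − 49°) = I₀ cos²(53°) = 0.3622 I₀.
I₂ = I₁ cos²(154° − 102°) = 0.3622 I₀ · cos²(52°) = 0.1373 I₀.
I₃ = I₂ cos²(184° − 154°) = 0.1373 I₀ · cos²(30°) = 0.103 I₀.
After rotation:
I₁ = I₀ cos²(102° − 49°) = I₀ cos²(53°) = 0.3622 I₀.
I₂ = I₁ cos²(154° − 102°) = 0.3622 I₀ · cos²(52°) = 0.1373 I₀.
I₃ = I₂ cos²(206° − 154°) = 0.1373 I₀ · cos²(52°) = 0.05203 I₀.
Ratio = 0.05203 / 0.103 = 0.5054.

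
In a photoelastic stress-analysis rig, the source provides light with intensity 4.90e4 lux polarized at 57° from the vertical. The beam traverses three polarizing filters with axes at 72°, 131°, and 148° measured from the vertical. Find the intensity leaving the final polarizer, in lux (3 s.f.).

I₁ = 4.90e4 lux · cos²(15°) = 4.572e+04 lux.
I₂ = I₁ · cos²(59°) = 4.572e+04 · 0.2653 = 1.213e+04 lux.
I₃ = I₂ · cos²(17°) = 1.213e+04 · 0.9145 = 1.109e+04 lux.

I ≈ 1.11e4 lux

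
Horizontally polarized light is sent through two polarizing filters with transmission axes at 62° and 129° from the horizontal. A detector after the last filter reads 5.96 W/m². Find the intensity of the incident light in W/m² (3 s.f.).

I₁ = I₀ cos²(62° − 0°) = I₀ cos²(62°) = 0.2204 I₀.
I₂ = I₁ cos²(129° − 62°) = 0.2204 I₀ · cos²(67°) = 0.03365 I₀.
So 5.96 W/m² = 0.03365 I₀, giving I₀ = 5.96/0.03365 = 177.1 W/m².

I₀ ≈ 177 W/m²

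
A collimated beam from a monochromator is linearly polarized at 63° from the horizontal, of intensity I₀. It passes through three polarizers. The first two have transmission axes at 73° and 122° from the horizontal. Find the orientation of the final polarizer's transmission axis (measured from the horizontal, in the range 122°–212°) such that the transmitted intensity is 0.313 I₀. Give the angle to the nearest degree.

I₁ = I₀ cos²(73° − 63°) = I₀ cos²(10°) = 0.9698 I₀.
I₂ = I₁ cos²(122° − 73°) = 0.9698 I₀ · cos²(49°) = 0.4174 I₀.
Need I₃/I₀ = 0.313, so cos²(θ − 122°) = 0.313 / 0.4174 = 0.7498.
θ − 122° = arccos(√0.7498) = 30.0°, giving θ ≈ 122 + 30.0 = 152.0°.

θ ≈ 152°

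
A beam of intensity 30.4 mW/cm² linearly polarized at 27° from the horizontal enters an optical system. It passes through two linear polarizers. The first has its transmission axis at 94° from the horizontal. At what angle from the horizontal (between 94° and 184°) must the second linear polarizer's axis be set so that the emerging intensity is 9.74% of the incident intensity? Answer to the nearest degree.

θ ≈ 131°

I₁ = I₀ cos²(94° − 27°) = I₀ cos²(67°) = 0.1527 I₀.
Need I₂/I₀ = 0.0974, so cos²(θ − 94°) = 0.0974 / 0.1527 = 0.638.
θ − 94° = arccos(√0.638) = 37.0°, giving θ ≈ 94 + 37.0 = 131.0°.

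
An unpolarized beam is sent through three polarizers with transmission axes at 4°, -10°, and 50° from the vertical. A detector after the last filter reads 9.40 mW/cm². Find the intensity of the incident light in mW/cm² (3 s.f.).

Unpolarized light through the first polarizer → I₁ = ½ I₀, now polarized at 4°.
I₂ = I₁ cos²(-10° − 4°) = 0.5 I₀ · cos²(14°) = 0.4707 I₀.
I₃ = I₂ cos²(50° + 10°) = 0.4707 I₀ · cos²(60°) = 0.1177 I₀.
So 9.40 mW/cm² = 0.1177 I₀, giving I₀ = 9.40/0.1177 = 79.87 mW/cm².

I₀ ≈ 79.9 mW/cm²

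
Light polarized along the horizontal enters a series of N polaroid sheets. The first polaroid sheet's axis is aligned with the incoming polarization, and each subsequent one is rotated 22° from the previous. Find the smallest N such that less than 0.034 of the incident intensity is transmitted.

N = 24

First polarizer is aligned with the polarization: full transmission.
Each further stage multiplies by cos²(22°) = 0.8597.
After N polarizers: T = 0.8597^(N−1). Require T < 0.034 ⇒ N−1 > ln(0.034)/ln(0.8597) = 22.36, so N−1 ≥ 23 and N = 24.
Check: N=24 gives T = 0.03088 < 0.034; N=23 gives T = 0.03592.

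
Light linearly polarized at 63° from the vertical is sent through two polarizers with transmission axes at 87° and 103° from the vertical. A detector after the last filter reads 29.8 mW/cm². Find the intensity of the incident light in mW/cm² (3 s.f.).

I₀ ≈ 38.6 mW/cm²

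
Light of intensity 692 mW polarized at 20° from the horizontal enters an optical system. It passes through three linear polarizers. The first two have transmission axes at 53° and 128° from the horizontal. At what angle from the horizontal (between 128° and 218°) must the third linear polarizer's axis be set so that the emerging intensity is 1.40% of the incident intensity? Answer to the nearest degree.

I₁ = I₀ cos²(53° − 20°) = I₀ cos²(33°) = 0.7034 I₀.
I₂ = I₁ cos²(128° − 53°) = 0.7034 I₀ · cos²(75°) = 0.04712 I₀.
Need I₃/I₀ = 0.014, so cos²(θ − 128°) = 0.014 / 0.04712 = 0.2971.
θ − 128° = arccos(√0.2971) = 57.0°, giving θ ≈ 128 + 57.0 = 185.0°.

θ ≈ 185°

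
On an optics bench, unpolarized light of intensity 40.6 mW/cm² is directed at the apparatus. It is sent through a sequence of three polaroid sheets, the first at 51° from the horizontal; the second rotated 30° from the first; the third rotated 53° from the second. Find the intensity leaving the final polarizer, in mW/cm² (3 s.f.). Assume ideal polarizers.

Unpolarized light through the first polarizer → I₁ = 40.6 mW/cm²/2 = 20.3 mW/cm², polarized at 51°.
I₂ = I₁ · cos²(30°) = 20.3 · 0.75 = 15.23 mW/cm².
I₃ = I₂ · cos²(53°) = 15.23 · 0.3622 = 5.514 mW/cm².

I ≈ 5.51 mW/cm²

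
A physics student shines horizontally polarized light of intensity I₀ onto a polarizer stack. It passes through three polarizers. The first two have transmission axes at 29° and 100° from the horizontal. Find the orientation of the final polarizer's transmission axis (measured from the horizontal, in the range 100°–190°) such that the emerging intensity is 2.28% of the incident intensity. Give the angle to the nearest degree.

I₁ = I₀ cos²(29° − 0°) = I₀ cos²(29°) = 0.765 I₀.
I₂ = I₁ cos²(100° − 29°) = 0.765 I₀ · cos²(71°) = 0.08108 I₀.
Need I₃/I₀ = 0.0228, so cos²(θ − 100°) = 0.0228 / 0.08108 = 0.2812.
θ − 100° = arccos(√0.2812) = 58.0°, giving θ ≈ 100 + 58.0 = 158.0°.

θ ≈ 158°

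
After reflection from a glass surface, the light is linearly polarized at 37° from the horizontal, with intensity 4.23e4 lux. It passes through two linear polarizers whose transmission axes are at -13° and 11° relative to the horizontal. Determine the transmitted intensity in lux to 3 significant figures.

I ≈ 1.46e4 lux

I₁ = 4.23e4 lux · cos²(50°) = 1.748e+04 lux.
I₂ = I₁ · cos²(24°) = 1.748e+04 · 0.8346 = 1.459e+04 lux.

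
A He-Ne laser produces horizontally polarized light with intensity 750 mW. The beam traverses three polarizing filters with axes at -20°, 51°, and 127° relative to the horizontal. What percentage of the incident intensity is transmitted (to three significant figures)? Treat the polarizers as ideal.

≈ 0.548%

I₁ = 750 mW · cos²(20°) = 662.3 mW.
I₂ = I₁ · cos²(71°) = 662.3 · 0.106 = 70.2 mW.
I₃ = I₂ · cos²(76°) = 70.2 · 0.05853 = 4.108 mW.
That is 0.5478% of the incident intensity.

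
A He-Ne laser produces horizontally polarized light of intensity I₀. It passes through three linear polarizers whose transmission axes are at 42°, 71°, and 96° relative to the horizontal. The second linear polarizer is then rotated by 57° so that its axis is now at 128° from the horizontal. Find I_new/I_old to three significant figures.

Before rotation:
I₁ = I₀ cos²(42° − 0°) = I₀ cos²(42°) = 0.5523 I₀.
I₂ = I₁ cos²(71° − 42°) = 0.5523 I₀ · cos²(29°) = 0.4225 I₀.
I₃ = I₂ cos²(96° − 71°) = 0.4225 I₀ · cos²(25°) = 0.347 I₀.
After rotation:
I₁ = I₀ cos²(42° − 0°) = I₀ cos²(42°) = 0.5523 I₀.
I₂ = I₁ cos²(128° − 42°) = 0.5523 I₀ · cos²(86°) = 0.002687 I₀.
I₃ = I₂ cos²(96° − 128°) = 0.002687 I₀ · cos²(32°) = 0.001933 I₀.
Ratio = 0.001933 / 0.347 = 0.00557.

I_new/I_old ≈ 0.00557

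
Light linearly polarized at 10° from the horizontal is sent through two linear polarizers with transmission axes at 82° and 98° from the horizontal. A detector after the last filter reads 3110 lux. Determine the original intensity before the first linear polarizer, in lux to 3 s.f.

By Malus's law, I₁ = I₀ cos²(82° − 10°) = I₀ cos²(72°) = 0.09549 I₀.
I₂ = I₁ cos²(98° − 82°) = 0.09549 I₀ · cos²(16°) = 0.08824 I₀.
So 3110 lux = 0.08824 I₀, giving I₀ = 3110/0.08824 = 3.525e+04 lux.

I₀ ≈ 3.52e4 lux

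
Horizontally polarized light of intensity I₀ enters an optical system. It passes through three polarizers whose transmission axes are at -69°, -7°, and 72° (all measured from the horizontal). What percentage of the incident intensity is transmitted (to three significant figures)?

≈ 0.103%

I₁ = I₀ cos²(-69° − 0°) = I₀ cos²(69°) = 0.1284 I₀.
I₂ = I₁ cos²(-7° + 69°) = 0.1284 I₀ · cos²(62°) = 0.02831 I₀.
I₃ = I₂ cos²(72° + 7°) = 0.02831 I₀ · cos²(79°) = 0.001031 I₀.
That is 0.1031% of the incident intensity.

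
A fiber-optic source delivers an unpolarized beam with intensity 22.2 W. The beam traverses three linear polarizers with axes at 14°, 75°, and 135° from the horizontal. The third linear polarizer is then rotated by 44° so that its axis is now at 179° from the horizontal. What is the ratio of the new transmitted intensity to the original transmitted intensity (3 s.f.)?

Before rotation:
Unpolarized light through the first polarizer → I₁ = ½ I₀, now polarized at 14°.
I₂ = I₁ cos²(75° − 14°) = 0.5 I₀ · cos²(61°) = 0.1175 I₀.
I₃ = I₂ cos²(135° − 75°) = 0.1175 I₀ · cos²(60°) = 0.02938 I₀.
After rotation:
Unpolarized light through the first polarizer → I₁ = ½ I₀, now polarized at 14°.
I₂ = I₁ cos²(75° − 14°) = 0.5 I₀ · cos²(61°) = 0.1175 I₀.
Angle between axes 2 and 3: 76°. I₃ = 0.1175 I₀ · cos²(76°) = 0.006878 I₀.
Ratio = 0.006878 / 0.02938 = 0.2341.

I_new/I_old ≈ 0.234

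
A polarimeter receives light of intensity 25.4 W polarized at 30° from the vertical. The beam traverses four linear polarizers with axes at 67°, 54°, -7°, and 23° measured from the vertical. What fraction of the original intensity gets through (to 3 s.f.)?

I₁ = 25.4 W · cos²(37°) = 16.2 W.
I₂ = I₁ · cos²(13°) = 16.2 · 0.9494 = 15.38 W.
I₃ = I₂ · cos²(61°) = 15.38 · 0.235 = 3.615 W.
I₄ = I₃ · cos²(30°) = 3.615 · 0.75 = 2.711 W.
Transmitted fraction = 0.1067.

I/I₀ ≈ 0.107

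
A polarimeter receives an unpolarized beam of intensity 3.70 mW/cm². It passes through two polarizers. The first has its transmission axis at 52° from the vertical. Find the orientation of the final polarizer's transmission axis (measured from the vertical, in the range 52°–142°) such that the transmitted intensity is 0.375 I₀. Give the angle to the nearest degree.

θ ≈ 82°

Unpolarized light through the first polarizer → I₁ = ½ I₀, now polarized at 52°.
Need I₂/I₀ = 0.375, so cos²(θ − 52°) = 0.375 / 0.5 = 0.75.
θ − 52° = arccos(√0.75) = 30.0°, giving θ ≈ 52 + 30.0 = 82.0°.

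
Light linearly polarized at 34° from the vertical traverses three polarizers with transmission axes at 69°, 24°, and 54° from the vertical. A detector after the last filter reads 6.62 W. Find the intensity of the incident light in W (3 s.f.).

I₁ = I₀ cos²(69° − 34°) = I₀ cos²(35°) = 0.671 I₀.
I₂ = I₁ cos²(24° − 69°) = 0.671 I₀ · cos²(45°) = 0.3355 I₀.
I₃ = I₂ cos²(54° − 24°) = 0.3355 I₀ · cos²(30°) = 0.2516 I₀.
So 6.62 W = 0.2516 I₀, giving I₀ = 6.62/0.2516 = 26.31 W.

I₀ ≈ 26.3 W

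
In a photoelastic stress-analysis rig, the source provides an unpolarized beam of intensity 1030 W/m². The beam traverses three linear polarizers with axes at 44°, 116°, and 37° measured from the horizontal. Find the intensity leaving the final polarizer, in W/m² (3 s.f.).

I ≈ 1.79 W/m²

Unpolarized light through the first polarizer → I₁ = 1030 W/m²/2 = 515 W/m², polarized at 44°.
I₂ = I₁ · cos²(72°) = 515 · 0.09549 = 49.18 W/m².
I₃ = I₂ · cos²(79°) = 49.18 · 0.03641 = 1.79 W/m².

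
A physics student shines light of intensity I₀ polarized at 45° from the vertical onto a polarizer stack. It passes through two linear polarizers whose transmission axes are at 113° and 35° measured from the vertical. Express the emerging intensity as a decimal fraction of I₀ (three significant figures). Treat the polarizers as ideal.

By Malus's law, I₁ = I₀ cos²(113° − 45°) = I₀ cos²(68°) = 0.1403 I₀.
I₂ = I₁ cos²(35° − 113°) = 0.1403 I₀ · cos²(78°) = 0.006066 I₀.
Transmitted fraction = 0.006066.

≈ 0.00607 I₀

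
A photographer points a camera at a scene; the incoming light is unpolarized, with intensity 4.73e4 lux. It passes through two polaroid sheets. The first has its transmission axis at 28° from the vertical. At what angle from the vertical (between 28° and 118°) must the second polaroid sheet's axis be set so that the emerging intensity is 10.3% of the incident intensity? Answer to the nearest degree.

θ ≈ 91°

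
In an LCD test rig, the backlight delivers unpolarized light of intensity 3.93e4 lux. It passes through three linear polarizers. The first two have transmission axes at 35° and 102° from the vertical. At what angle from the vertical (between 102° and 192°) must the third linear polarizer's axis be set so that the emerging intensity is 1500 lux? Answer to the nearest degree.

θ ≈ 147°

Unpolarized light through the first polarizer → I₁ = ½ I₀, now polarized at 35°.
I₂ = I₁ cos²(102° − 35°) = 0.5 I₀ · cos²(67°) = 0.07634 I₀.
Target fraction: 1500 / 3.93e4 lux = 0.03817 of I₀.
Need I₃/I₀ = 0.03817, so cos²(θ − 102°) = 0.03817 / 0.07634 = 0.5.
θ − 102° = arccos(√0.5) = 45.0°, giving θ ≈ 102 + 45.0 = 147.0°.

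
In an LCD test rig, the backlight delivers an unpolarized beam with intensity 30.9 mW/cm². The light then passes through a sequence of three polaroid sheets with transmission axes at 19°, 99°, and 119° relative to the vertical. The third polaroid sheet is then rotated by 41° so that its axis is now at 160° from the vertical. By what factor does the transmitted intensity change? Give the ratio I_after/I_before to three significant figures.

I_new/I_old ≈ 0.266

Before rotation:
Unpolarized light through the first polarizer → I₁ = ½ I₀, now polarized at 19°.
I₂ = I₁ cos²(99° − 19°) = 0.5 I₀ · cos²(80°) = 0.01508 I₀.
I₃ = I₂ cos²(119° − 99°) = 0.01508 I₀ · cos²(20°) = 0.01331 I₀.
After rotation:
Unpolarized light through the first polarizer → I₁ = ½ I₀, now polarized at 19°.
I₂ = I₁ cos²(99° − 19°) = 0.5 I₀ · cos²(80°) = 0.01508 I₀.
I₃ = I₂ cos²(160° − 99°) = 0.01508 I₀ · cos²(61°) = 0.003544 I₀.
Ratio = 0.003544 / 0.01331 = 0.2662.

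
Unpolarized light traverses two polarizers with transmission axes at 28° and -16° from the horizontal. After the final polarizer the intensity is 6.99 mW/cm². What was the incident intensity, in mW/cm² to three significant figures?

Unpolarized light through the first polarizer → I₁ = ½ I₀, now polarized at 28°.
I₂ = I₁ cos²(-16° − 28°) = 0.5 I₀ · cos²(44°) = 0.2587 I₀.
So 6.99 mW/cm² = 0.2587 I₀, giving I₀ = 6.99/0.2587 = 27.02 mW/cm².

I₀ ≈ 27.0 mW/cm²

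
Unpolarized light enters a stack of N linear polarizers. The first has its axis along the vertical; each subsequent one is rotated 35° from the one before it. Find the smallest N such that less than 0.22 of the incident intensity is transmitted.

First polarizer halves the unpolarized light: factor 1/2.
Each further stage multiplies by cos²(35°) = 0.671.
After N polarizers: T = 0.5·0.671^(N−1). Require T < 0.22 ⇒ N−1 > ln(0.22/0.5)/ln(0.671) = 2.06, so N−1 ≥ 3 and N = 4.
Check: N=4 gives T = 0.1511 < 0.22; N=3 gives T = 0.2251.

N = 4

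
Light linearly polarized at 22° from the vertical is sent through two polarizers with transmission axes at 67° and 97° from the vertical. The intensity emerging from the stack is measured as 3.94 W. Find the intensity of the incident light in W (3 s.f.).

I₁ = I₀ cos²(67° − 22°) = I₀ cos²(45°) = 0.5 I₀.
I₂ = I₁ cos²(97° − 67°) = 0.5 I₀ · cos²(30°) = 0.375 I₀.
So 3.94 W = 0.375 I₀, giving I₀ = 3.94/0.375 = 10.51 W.

I₀ ≈ 10.5 W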